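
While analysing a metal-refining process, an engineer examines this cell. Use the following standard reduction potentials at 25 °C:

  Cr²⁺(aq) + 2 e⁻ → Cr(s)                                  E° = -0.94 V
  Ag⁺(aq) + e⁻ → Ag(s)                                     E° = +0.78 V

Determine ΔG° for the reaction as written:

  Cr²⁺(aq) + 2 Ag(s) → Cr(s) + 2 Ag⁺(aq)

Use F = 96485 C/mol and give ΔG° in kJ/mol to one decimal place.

As written, Cr²⁺/Cr is reduced (cathode) and Ag⁺/Ag is oxidised (anode), so E°cell = (-0.94) − (+0.78) = -1.72 V.
Balancing electrons gives n = 2.
ΔG° = −nFE° = −(2)(96485)(-1.72) = 331,908 J = +331.9 kJ/mol.

+331.9 kJ/mol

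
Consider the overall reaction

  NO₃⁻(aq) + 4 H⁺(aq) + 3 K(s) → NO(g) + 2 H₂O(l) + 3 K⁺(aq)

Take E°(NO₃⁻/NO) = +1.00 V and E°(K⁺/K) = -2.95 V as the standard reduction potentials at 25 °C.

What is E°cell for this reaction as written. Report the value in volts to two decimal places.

+3.95 V

The NO₃⁻/NO couple has the higher reduction potential, so it is the cathode; K⁺/K is oxidised at the anode.
E°cell = E°(cathode) − E°(anode) = (+1.00) − (-2.95) = +3.95 V.
Since E°cell > 0, the reaction is spontaneous under standard conditions.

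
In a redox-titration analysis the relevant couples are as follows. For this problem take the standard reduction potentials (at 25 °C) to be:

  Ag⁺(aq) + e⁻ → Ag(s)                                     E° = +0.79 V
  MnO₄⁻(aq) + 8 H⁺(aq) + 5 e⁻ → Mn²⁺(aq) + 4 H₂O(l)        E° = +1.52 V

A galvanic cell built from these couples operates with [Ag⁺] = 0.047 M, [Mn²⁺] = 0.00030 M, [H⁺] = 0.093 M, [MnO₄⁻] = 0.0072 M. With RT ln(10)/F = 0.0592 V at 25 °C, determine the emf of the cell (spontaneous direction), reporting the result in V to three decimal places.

MnO₄⁻/Mn²⁺ is the cathode (higher E°), Ag⁺/Ag the anode: E°cell = +1.52 − (+0.79) = +0.73 V, n = 5.
Overall: MnO₄⁻(aq) + 8 H⁺(aq) + 5 Ag(s) → Mn²⁺(aq) + 4 H₂O(l) + 5 Ag⁺(aq)
Q = [Mn²⁺]·[Ag⁺]^5 / ([MnO₄⁻]·[H⁺]^8); log Q = 0.232.
E = E° − (0.0592/n) log Q = +0.73 − (0.0592/5)(0.232) = +0.727 V.

+0.727 V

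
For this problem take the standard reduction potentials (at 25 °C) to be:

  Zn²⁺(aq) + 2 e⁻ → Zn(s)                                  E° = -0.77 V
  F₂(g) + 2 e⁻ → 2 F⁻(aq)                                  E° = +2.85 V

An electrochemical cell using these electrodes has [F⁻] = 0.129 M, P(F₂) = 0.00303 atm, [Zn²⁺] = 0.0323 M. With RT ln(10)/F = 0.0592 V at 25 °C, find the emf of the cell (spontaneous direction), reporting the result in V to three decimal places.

F₂/F⁻ is the cathode (higher E°), Zn²⁺/Zn the anode: E°cell = +2.85 − (-0.77) = +3.62 V, n = 2.
Overall: F₂(g) + Zn(s) → 2 F⁻(aq) + Zn²⁺(aq)
Q = [F⁻]^2·[Zn²⁺] / (P(F₂)); log Q = -0.751.
E = E° − (0.0592/n) log Q = +3.62 − (0.0592/2)(-0.751) = +3.642 V.

+3.642 V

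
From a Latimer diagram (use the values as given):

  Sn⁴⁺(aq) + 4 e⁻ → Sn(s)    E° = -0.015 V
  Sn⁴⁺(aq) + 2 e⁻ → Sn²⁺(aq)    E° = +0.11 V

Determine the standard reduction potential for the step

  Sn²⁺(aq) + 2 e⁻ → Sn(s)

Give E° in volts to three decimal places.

-0.140 V

Sequential free energies add, so n₃E°₃ = n₁E°₁ + n₂E°₂.
With n₃ = 4, and the known step contributing 2×(+0.11) V, the unknown satisfies 2·E° = 4×(-0.015) − 2×(+0.11) = -0.280.
E° = -0.280 / 2 = -0.140 V.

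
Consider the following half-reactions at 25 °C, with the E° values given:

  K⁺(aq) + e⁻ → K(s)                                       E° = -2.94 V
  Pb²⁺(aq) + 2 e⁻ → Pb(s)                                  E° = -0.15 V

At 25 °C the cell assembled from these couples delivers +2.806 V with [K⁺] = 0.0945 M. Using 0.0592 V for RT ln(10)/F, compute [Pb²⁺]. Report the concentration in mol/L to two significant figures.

Pb²⁺/Pb is the cathode, K⁺/K the anode: E°cell = +2.79 V, n = 2.
Overall reaction: Pb²⁺(aq) + 2 K(s) → Pb(s) + 2 K⁺(aq); Q = [K⁺]^2/[Pb²⁺]^1.
From E = E° − (0.0592/n) log Q: log Q = (E° − E)·n/0.0592 = (+2.79 − (+2.806))·2/0.0592 = -0.5405.
So 1·log[Pb²⁺] = 2·log(0.0945) − log Q = -2.0491 − (-0.5405) = -1.5086; [Pb²⁺] = 10^(-1.5086) ≈ 0.031 M.

0.031 M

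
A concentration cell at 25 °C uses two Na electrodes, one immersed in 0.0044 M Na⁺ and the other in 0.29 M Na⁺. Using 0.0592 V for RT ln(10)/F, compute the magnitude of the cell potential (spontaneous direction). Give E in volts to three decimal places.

+0.108 V

For a concentration cell E°cell = 0. The 0.29 M side is the cathode (reduction is favoured where [Na⁺] is higher).
With n = 1, E = −(0.0592/1) log([Na⁺]ₐₙ/[Na⁺]꜀ₐₜ) = −(0.0592/1) log(0.0044/0.29) = −(0.0592/1)(-1.819) = +0.108 V.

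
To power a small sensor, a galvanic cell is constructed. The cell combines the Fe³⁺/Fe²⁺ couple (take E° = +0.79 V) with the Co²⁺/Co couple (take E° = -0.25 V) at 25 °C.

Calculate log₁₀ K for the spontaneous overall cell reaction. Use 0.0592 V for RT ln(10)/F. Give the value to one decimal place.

Cathode: Fe³⁺/Fe²⁺; anode: Co²⁺/Co. E°cell = +1.04 V, n = 2.
log K = nE°cell / 0.0592 = (2)(+1.04) / 0.0592 = 35.1.

35.1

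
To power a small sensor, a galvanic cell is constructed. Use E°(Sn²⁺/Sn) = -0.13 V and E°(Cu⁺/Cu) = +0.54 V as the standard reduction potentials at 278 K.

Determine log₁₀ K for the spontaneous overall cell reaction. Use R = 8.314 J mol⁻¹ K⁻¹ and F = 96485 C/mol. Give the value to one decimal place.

Cathode: Cu⁺/Cu; anode: Sn²⁺/Sn. E°cell = (+0.54) − (-0.13) = +0.67 V, with n = 2.
ΔG° = −nFE° = −RT ln K, so ln K = nFE°/(RT) = (2)(96485)(+0.67) / ((8.314)(278)) = 55.938.
log₁₀ K = 55.938 / ln 10 = 24.3.

24.3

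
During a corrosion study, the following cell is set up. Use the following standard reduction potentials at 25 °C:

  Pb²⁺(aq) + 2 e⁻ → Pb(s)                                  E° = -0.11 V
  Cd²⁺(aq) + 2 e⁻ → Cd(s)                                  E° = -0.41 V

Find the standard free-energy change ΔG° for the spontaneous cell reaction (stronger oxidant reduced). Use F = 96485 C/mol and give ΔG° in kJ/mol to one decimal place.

Pb²⁺/Pb (E° = -0.11 V) is the cathode; Cd²⁺/Cd (E° = -0.41 V) is the anode, so E°cell = +0.30 V.
Balancing electrons gives n = 2 (lcm of 2 and 2).
ΔG° = −nFE° = −(2)(96485)(+0.30) = -57,891 J = -57.9 kJ/mol.

-57.9 kJ/mol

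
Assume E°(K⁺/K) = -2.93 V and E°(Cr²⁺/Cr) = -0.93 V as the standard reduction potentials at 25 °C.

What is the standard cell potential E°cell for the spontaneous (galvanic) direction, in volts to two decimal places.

+2.00 V

The Cr²⁺/Cr couple has the higher reduction potential, so it is the cathode; K⁺/K is oxidised at the anode.
E°cell = E°(cathode) − E°(anode) = (-0.93) − (-2.93) = +2.00 V.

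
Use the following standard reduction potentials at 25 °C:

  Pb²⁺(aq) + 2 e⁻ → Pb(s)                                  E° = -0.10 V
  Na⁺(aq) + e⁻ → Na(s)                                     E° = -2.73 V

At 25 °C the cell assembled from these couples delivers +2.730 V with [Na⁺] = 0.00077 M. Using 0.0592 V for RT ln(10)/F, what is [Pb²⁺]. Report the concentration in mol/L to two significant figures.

Pb²⁺/Pb is the cathode, Na⁺/Na the anode: E°cell = +2.63 V, n = 2.
Overall reaction: Pb²⁺(aq) + 2 Na(s) → Pb(s) + 2 Na⁺(aq); Q = [Na⁺]^2/[Pb²⁺]^1.
From E = E° − (0.0592/n) log Q: log Q = (E° − E)·n/0.0592 = (+2.63 − (+2.730))·2/0.0592 = -3.3784.
So 1·log[Pb²⁺] = 2·log(0.00077) − log Q = -6.2270 − (-3.3784) = -2.8486; [Pb²⁺] = 10^(-2.8486) ≈ 0.0014 M.

0.0014 M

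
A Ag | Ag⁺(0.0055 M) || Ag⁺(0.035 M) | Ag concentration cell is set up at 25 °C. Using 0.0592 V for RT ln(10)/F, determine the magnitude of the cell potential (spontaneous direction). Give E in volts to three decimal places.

+0.048 V

For a concentration cell E°cell = 0. The 0.035 M side is the cathode (reduction is favoured where [Ag⁺] is higher).
With n = 1, E = −(0.0592/1) log([Ag⁺]ₐₙ/[Ag⁺]꜀ₐₜ) = −(0.0592/1) log(0.0055/0.035) = −(0.0592/1)(-0.804) = +0.048 V.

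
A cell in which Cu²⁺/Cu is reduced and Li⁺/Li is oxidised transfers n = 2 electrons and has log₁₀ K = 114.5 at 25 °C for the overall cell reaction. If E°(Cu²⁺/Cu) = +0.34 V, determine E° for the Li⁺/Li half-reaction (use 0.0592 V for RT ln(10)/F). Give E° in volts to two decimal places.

E°cell = (0.0592/n)·log K = (0.0592/2)(114.5) = +3.389 V.
Since Cu²⁺/Cu is the cathode and Li⁺/Li the anode, E°cell = E°(Cu²⁺/Cu) − E°(Li⁺/Li).
So E°(Li⁺/Li) = E°(Cu²⁺/Cu) − E°cell = (+0.34) − (+3.389) = -3.05 V.

-3.05 V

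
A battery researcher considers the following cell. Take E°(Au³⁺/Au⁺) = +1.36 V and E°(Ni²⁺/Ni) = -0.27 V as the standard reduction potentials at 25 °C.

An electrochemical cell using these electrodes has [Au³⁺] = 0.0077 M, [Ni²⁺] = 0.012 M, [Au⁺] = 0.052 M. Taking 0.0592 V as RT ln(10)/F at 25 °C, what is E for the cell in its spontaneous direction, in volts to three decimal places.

Au³⁺/Au⁺ is the cathode (higher E°), Ni²⁺/Ni the anode: E°cell = +1.36 − (-0.27) = +1.63 V, n = 2.
Overall: Au³⁺(aq) + Ni(s) → Au⁺(aq) + Ni²⁺(aq)
Q = [Au⁺]·[Ni²⁺] / ([Au³⁺]); log Q = -1.091.
E = E° − (0.0592/n) log Q = +1.63 − (0.0592/2)(-1.091) = +1.662 V.

+1.662 V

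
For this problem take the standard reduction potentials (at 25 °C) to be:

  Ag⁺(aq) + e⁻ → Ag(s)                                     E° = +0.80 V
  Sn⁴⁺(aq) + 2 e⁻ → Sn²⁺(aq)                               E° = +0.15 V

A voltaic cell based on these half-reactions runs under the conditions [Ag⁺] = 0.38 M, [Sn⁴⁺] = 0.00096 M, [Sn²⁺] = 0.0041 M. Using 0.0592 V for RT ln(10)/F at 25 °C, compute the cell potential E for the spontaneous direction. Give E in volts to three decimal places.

+0.644 V

Ag⁺/Ag is the cathode (higher E°), Sn⁴⁺/Sn²⁺ the anode: E°cell = +0.80 − (+0.15) = +0.65 V, n = 2.
Overall: 2 Ag⁺(aq) + Sn²⁺(aq) → 2 Ag(s) + Sn⁴⁺(aq)
Q = [Sn⁴⁺] / ([Ag⁺]^2·[Sn²⁺]); log Q = 0.210.
E = E° − (0.0592/n) log Q = +0.65 − (0.0592/2)(0.210) = +0.644 V.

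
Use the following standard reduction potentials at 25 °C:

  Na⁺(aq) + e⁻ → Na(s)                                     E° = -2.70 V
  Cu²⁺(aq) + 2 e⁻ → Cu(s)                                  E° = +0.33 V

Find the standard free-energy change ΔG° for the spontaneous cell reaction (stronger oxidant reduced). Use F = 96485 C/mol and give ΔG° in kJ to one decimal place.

Cu²⁺/Cu (E° = +0.33 V) is the cathode; Na⁺/Na (E° = -2.70 V) is the anode, so E°cell = +3.03 V.
Balancing electrons gives n = 2 (lcm of 2 and 1).
ΔG° = −nFE° = −(2)(96485)(+3.03) = -584,699 J = -584.7 kJ.

-584.7 kJ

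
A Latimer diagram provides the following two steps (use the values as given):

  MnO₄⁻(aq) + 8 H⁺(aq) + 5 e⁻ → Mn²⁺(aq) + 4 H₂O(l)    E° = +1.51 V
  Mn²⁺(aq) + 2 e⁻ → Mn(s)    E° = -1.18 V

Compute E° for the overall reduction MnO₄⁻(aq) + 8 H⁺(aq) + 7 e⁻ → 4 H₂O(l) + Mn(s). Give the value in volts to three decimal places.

Adding the free-energy changes (−nFE°) of the two steps gives −n₃FE°₃ = −n₁FE°₁ − n₂FE°₂.
E°₃ = (5×+1.51 + 2×-1.18) / 7 = (+5.190) / 7 = +0.741 V.

+0.741 V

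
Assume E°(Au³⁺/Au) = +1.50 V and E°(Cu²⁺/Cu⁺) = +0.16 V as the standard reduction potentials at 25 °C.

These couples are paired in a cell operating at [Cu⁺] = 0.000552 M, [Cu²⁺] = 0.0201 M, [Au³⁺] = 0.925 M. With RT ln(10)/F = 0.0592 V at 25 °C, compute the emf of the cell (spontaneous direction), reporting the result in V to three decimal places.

+1.247 V

Au³⁺/Au is the cathode (higher E°), Cu²⁺/Cu⁺ the anode: E°cell = +1.50 − (+0.16) = +1.34 V, n = 3.
Overall: Au³⁺(aq) + 3 Cu⁺(aq) → Au(s) + 3 Cu²⁺(aq)
Q = [Cu²⁺]^3 / ([Au³⁺]·[Cu⁺]^3); log Q = 4.718.
E = E° − (0.0592/n) log Q = +1.34 − (0.0592/3)(4.718) = +1.247 V.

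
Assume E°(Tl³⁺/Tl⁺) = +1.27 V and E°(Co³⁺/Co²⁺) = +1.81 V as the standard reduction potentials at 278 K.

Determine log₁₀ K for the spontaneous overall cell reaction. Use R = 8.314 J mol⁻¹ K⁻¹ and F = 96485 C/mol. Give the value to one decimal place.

19.6

Cathode: Co³⁺/Co²⁺; anode: Tl³⁺/Tl⁺. E°cell = (+1.81) − (+1.27) = +0.54 V, with n = 2.
ΔG° = −nFE° = −RT ln K, so ln K = nFE°/(RT) = (2)(96485)(+0.54) / ((8.314)(278)) = 45.085.
log₁₀ K = 45.085 / ln 10 = 19.6.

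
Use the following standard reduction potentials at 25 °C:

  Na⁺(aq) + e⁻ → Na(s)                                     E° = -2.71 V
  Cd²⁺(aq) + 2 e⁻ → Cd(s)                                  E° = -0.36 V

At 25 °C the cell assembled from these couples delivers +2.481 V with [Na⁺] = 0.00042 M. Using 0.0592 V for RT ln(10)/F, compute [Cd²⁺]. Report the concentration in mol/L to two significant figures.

Cd²⁺/Cd is the cathode, Na⁺/Na the anode: E°cell = +2.35 V, n = 2.
Overall reaction: Cd²⁺(aq) + 2 Na(s) → Cd(s) + 2 Na⁺(aq); Q = [Na⁺]^2/[Cd²⁺]^1.
From E = E° − (0.0592/n) log Q: log Q = (E° − E)·n/0.0592 = (+2.35 − (+2.481))·2/0.0592 = -4.4257.
So 1·log[Cd²⁺] = 2·log(0.00042) − log Q = -6.7535 − (-4.4257) = -2.3278; [Cd²⁺] = 10^(-2.3278) ≈ 0.0047 M.

0.0047 M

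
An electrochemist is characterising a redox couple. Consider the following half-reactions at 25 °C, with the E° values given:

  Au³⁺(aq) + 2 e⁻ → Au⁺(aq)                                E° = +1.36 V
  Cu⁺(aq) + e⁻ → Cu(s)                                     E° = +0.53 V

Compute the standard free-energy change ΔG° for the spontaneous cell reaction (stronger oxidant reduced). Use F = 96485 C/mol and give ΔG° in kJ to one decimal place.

-160.2 kJ

Au³⁺/Au⁺ (E° = +1.36 V) is the cathode; Cu⁺/Cu (E° = +0.53 V) is the anode, so E°cell = +0.83 V.
Balancing electrons gives n = 2 (lcm of 2 and 1).
ΔG° = −nFE° = −(2)(96485)(+0.83) = -160,165 J = -160.2 kJ.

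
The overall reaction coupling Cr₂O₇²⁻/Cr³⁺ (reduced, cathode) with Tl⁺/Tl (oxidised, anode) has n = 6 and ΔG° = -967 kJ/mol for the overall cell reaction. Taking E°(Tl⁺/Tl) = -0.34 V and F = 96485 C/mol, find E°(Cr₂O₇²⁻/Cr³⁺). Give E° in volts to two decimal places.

E°cell = −ΔG°/(nF) = −(-967×10³)/((6)(96485)) = +1.670 V.
Since Cr₂O₇²⁻/Cr³⁺ is the cathode and Tl⁺/Tl the anode, E°cell = E°(Cr₂O₇²⁻/Cr³⁺) − E°(Tl⁺/Tl).
So E°(Cr₂O₇²⁻/Cr³⁺) = E°cell + E°(Tl⁺/Tl) = +1.670 + (-0.34) = +1.33 V.

+1.33 V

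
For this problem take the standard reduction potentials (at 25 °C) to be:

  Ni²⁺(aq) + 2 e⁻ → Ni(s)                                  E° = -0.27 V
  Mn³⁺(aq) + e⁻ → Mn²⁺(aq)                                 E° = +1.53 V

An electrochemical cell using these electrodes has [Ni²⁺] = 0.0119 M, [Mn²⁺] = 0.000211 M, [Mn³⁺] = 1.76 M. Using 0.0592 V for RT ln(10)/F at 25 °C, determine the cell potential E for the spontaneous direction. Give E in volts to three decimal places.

Mn³⁺/Mn²⁺ is the cathode (higher E°), Ni²⁺/Ni the anode: E°cell = +1.53 − (-0.27) = +1.80 V, n = 2.
Overall: 2 Mn³⁺(aq) + Ni(s) → 2 Mn²⁺(aq) + Ni²⁺(aq)
Q = [Mn²⁺]^2·[Ni²⁺] / ([Mn³⁺]^2); log Q = -9.767.
E = E° − (0.0592/n) log Q = +1.80 − (0.0592/2)(-9.767) = +2.089 V.

+2.089 V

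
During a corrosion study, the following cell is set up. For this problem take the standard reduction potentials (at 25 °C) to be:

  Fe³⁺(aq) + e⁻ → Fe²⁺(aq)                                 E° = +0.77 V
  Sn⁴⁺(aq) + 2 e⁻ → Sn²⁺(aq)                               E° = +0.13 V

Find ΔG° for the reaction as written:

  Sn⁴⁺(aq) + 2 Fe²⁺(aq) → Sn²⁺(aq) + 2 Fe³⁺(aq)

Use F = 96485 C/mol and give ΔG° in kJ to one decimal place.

+123.5 kJ

As written, Sn⁴⁺/Sn²⁺ is reduced (cathode) and Fe³⁺/Fe²⁺ is oxidised (anode), so E°cell = (+0.13) − (+0.77) = -0.64 V.
Balancing electrons gives n = 2.
ΔG° = −nFE° = −(2)(96485)(-0.64) = 123,501 J = +123.5 kJ.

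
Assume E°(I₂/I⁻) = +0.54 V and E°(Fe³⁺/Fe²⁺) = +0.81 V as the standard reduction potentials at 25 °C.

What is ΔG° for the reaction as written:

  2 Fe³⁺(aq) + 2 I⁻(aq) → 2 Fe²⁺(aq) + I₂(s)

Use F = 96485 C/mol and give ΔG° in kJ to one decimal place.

-52.1 kJ

As written, Fe³⁺/Fe²⁺ is reduced (cathode) and I₂/I⁻ is oxidised (anode), so E°cell = (+0.81) − (+0.54) = +0.27 V.
Balancing electrons gives n = 2.
ΔG° = −nFE° = −(2)(96485)(+0.27) = -52,102 J = -52.1 kJ.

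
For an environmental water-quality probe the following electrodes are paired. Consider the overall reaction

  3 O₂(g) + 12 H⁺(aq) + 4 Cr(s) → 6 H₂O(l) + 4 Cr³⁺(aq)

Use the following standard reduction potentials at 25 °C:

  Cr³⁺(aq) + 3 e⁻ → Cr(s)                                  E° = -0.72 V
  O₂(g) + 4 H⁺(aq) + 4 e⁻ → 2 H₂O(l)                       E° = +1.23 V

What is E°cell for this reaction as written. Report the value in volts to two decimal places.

The O₂/H₂O couple has the higher reduction potential, so it is the cathode; Cr³⁺/Cr is oxidised at the anode.
E°cell = E°(cathode) − E°(anode) = (+1.23) − (-0.72) = +1.95 V.

+1.95 V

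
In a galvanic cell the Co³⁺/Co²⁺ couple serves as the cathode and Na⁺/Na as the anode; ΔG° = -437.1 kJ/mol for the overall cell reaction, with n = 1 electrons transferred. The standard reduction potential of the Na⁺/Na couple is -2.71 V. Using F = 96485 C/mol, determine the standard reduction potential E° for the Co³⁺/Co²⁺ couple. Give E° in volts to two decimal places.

+1.82 V

E°cell = −ΔG°/(nF) = −(-437.1×10³)/((1)(96485)) = +4.530 V.
Since Co³⁺/Co²⁺ is the cathode and Na⁺/Na the anode, E°cell = E°(Co³⁺/Co²⁺) − E°(Na⁺/Na).
So E°(Co³⁺/Co²⁺) = E°cell + E°(Na⁺/Na) = +4.530 + (-2.71) = +1.82 V.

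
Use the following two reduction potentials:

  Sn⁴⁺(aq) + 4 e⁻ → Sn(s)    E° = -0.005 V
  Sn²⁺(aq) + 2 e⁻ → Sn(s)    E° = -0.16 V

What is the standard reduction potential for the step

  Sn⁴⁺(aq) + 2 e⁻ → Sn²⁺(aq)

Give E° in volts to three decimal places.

+0.150 V

Sequential free energies add, so n₃E°₃ = n₁E°₁ + n₂E°₂.
With n₃ = 4, and the known step contributing 2×(-0.16) V, the unknown satisfies 2·E° = 4×(-0.005) − 2×(-0.16) = +0.300.
E° = +0.300 / 2 = +0.150 V.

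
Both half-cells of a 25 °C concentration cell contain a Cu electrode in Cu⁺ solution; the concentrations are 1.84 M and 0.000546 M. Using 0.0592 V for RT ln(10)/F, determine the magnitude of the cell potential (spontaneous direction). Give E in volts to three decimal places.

+0.209 V

For a concentration cell E°cell = 0. The 1.84 M side is the cathode (reduction is favoured where [Cu⁺] is higher).
With n = 1, E = −(0.0592/1) log([Cu⁺]ₐₙ/[Cu⁺]꜀ₐₜ) = −(0.0592/1) log(0.000546/1.84) = −(0.0592/1)(-3.528) = +0.209 V.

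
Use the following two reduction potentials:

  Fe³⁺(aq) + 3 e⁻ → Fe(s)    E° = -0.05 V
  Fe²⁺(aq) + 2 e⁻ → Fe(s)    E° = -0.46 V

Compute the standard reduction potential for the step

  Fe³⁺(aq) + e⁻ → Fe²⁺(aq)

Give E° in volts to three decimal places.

Sequential free energies add, so n₃E°₃ = n₁E°₁ + n₂E°₂.
With n₃ = 3, and the known step contributing 2×(-0.46) V, the unknown satisfies 1·E° = 3×(-0.05) − 2×(-0.46) = +0.770.
E° = +0.770 / 1 = +0.770 V.

+0.770 V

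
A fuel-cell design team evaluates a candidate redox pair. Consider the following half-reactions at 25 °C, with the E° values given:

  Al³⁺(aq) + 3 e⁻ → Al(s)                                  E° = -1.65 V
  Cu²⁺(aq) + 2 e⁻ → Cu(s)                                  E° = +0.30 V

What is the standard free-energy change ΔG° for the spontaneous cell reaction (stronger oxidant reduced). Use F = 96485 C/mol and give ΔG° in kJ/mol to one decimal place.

-1128.9 kJ/mol

Cu²⁺/Cu (E° = +0.30 V) is the cathode; Al³⁺/Al (E° = -1.65 V) is the anode, so E°cell = +1.95 V.
Balancing electrons gives n = 6 (lcm of 2 and 3).
ΔG° = −nFE° = −(6)(96485)(+1.95) = -1,128,874 J = -1128.9 kJ/mol.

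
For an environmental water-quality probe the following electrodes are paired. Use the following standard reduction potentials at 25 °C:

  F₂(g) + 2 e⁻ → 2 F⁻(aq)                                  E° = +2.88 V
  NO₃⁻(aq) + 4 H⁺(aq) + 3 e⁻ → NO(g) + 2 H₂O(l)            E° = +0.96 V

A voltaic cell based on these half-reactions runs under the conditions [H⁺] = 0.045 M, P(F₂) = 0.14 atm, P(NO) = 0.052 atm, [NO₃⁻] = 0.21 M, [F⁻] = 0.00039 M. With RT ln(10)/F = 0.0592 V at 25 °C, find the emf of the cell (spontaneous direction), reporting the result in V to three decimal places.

+2.191 V

F₂/F⁻ is the cathode (higher E°), NO₃⁻/NO the anode: E°cell = +2.88 − (+0.96) = +1.92 V, n = 6.
Overall: 3 F₂(g) + 2 NO(g) + 4 H₂O(l) → 6 F⁻(aq) + 2 NO₃⁻(aq) + 8 H⁺(aq)
Q = [F⁻]^6·[NO₃⁻]^2·[H⁺]^8 / (P(F₂)^3·P(NO)^2); log Q = -27.454.
E = E° − (0.0592/n) log Q = +1.92 − (0.0592/6)(-27.454) = +2.191 V.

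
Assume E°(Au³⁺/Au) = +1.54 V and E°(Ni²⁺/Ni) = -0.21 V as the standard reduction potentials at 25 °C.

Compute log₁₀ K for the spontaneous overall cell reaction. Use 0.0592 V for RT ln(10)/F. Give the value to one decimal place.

177.4

Cathode: Au³⁺/Au; anode: Ni²⁺/Ni. E°cell = +1.75 V, n = 6.
log K = nE°cell / 0.0592 = (6)(+1.75) / 0.0592 = 177.4.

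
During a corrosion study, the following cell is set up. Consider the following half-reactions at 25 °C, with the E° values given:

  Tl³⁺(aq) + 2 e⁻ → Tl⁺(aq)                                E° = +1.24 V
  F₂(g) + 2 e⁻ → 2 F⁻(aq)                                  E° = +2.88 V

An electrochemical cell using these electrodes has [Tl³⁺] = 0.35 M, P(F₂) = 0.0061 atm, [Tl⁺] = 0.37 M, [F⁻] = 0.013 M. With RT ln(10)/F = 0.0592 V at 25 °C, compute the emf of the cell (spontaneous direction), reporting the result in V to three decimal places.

F₂/F⁻ is the cathode (higher E°), Tl³⁺/Tl⁺ the anode: E°cell = +2.88 − (+1.24) = +1.64 V, n = 2.
Overall: F₂(g) + Tl⁺(aq) → 2 F⁻(aq) + Tl³⁺(aq)
Q = [F⁻]^2·[Tl³⁺] / (P(F₂)·[Tl⁺]); log Q = -1.582.
E = E° − (0.0592/n) log Q = +1.64 − (0.0592/2)(-1.582) = +1.687 V.

+1.687 V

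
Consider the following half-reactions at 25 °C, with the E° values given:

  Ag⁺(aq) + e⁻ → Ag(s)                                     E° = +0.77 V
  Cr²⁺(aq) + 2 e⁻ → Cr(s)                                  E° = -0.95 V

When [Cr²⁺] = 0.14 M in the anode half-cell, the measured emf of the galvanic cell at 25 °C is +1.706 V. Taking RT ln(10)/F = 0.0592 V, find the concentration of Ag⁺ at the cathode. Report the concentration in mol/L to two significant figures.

Ag⁺/Ag is the cathode, Cr²⁺/Cr the anode: E°cell = +1.72 V, n = 2.
Overall reaction: 2 Ag⁺(aq) + Cr(s) → 2 Ag(s) + Cr²⁺(aq); Q = [Cr²⁺]^1/[Ag⁺]^2.
From E = E° − (0.0592/n) log Q: log Q = (E° − E)·n/0.0592 = (+1.72 − (+1.706))·2/0.0592 = 0.4730.
So 2·log[Ag⁺] = 1·log(0.14) − log Q = -0.8539 − (0.4730) = -1.3269; log[Ag⁺] = -1.3269 / 2 = -0.6634; [Ag⁺] = 10^(-0.6634) ≈ 0.22 M.

0.22 M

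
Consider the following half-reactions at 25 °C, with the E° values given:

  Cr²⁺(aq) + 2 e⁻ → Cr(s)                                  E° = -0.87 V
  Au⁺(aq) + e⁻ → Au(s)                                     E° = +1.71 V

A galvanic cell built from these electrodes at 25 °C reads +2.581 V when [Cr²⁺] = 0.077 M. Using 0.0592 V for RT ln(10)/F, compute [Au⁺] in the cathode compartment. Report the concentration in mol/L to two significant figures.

Au⁺/Au is the cathode, Cr²⁺/Cr the anode: E°cell = +2.58 V, n = 2.
Overall reaction: 2 Au⁺(aq) + Cr(s) → 2 Au(s) + Cr²⁺(aq); Q = [Cr²⁺]^1/[Au⁺]^2.
From E = E° − (0.0592/n) log Q: log Q = (E° − E)·n/0.0592 = (+2.58 − (+2.581))·2/0.0592 = -0.0338.
So 2·log[Au⁺] = 1·log(0.077) − log Q = -1.1135 − (-0.0338) = -1.0797; log[Au⁺] = -1.0797 / 2 = -0.5399; [Au⁺] = 10^(-0.5399) ≈ 0.29 M.

0.29 M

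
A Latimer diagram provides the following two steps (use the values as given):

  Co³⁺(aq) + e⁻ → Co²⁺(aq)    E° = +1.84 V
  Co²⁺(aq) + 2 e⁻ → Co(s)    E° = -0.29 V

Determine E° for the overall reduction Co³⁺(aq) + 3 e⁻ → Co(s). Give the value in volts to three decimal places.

+0.420 V

Since ΔG° = −nFE° is additive over sequential reductions, n₃E°₃ = n₁E°₁ + n₂E°₂.
E°₃ = (1×+1.84 + 2×-0.29) / 3 = (+1.260) / 3 = +0.420 V.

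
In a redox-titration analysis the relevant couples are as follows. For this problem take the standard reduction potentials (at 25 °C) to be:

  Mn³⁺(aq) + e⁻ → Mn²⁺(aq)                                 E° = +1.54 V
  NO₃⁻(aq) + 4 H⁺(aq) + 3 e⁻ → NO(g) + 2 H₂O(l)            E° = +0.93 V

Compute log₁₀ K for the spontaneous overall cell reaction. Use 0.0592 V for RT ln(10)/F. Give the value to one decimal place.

Cathode: Mn³⁺/Mn²⁺; anode: NO₃⁻/NO. E°cell = +0.61 V, n = 3.
log K = nE°cell / 0.0592 = (3)(+0.61) / 0.0592 = 30.9.

30.9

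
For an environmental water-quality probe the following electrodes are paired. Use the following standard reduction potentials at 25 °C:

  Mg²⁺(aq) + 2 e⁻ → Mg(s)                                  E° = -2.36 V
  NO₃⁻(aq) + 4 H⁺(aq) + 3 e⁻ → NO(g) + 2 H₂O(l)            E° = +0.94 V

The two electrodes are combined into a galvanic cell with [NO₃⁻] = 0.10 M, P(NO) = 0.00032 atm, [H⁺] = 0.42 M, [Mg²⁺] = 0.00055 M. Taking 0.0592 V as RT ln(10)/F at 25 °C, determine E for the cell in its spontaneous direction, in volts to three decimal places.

NO₃⁻/NO is the cathode (higher E°), Mg²⁺/Mg the anode: E°cell = +0.94 − (-2.36) = +3.30 V, n = 6.
Overall: 2 NO₃⁻(aq) + 8 H⁺(aq) + 3 Mg(s) → 2 NO(g) + 4 H₂O(l) + 3 Mg²⁺(aq)
Q = P(NO)^2·[Mg²⁺]^3 / ([NO₃⁻]^2·[H⁺]^8); log Q = -11.755.
E = E° − (0.0592/n) log Q = +3.30 − (0.0592/6)(-11.755) = +3.416 V.

+3.416 V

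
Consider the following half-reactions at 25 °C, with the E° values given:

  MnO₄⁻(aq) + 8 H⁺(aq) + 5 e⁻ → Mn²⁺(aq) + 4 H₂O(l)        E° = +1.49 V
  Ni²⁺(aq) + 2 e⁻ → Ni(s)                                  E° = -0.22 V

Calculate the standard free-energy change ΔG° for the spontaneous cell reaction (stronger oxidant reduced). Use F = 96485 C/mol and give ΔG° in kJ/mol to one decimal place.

-1649.9 kJ/mol

MnO₄⁻/Mn²⁺ (E° = +1.49 V) is the cathode; Ni²⁺/Ni (E° = -0.22 V) is the anode, so E°cell = +1.71 V.
Balancing electrons gives n = 10 (lcm of 5 and 2).
ΔG° = −nFE° = −(10)(96485)(+1.71) = -1,649,894 J = -1649.9 kJ/mol.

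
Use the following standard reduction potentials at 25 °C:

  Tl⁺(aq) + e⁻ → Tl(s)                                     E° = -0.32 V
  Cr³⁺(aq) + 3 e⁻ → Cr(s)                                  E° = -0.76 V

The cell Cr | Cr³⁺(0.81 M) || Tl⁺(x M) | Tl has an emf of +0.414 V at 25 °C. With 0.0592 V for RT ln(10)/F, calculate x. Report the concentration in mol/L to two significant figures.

Tl⁺/Tl is the cathode, Cr³⁺/Cr the anode: E°cell = +0.44 V, n = 3.
Overall reaction: 3 Tl⁺(aq) + Cr(s) → 3 Tl(s) + Cr³⁺(aq); Q = [Cr³⁺]^1/[Tl⁺]^3.
From E = E° − (0.0592/n) log Q: log Q = (E° − E)·n/0.0592 = (+0.44 − (+0.414))·3/0.0592 = 1.3176.
So 3·log[Tl⁺] = 1·log(0.81) − log Q = -0.0915 − (1.3176) = -1.4091; log[Tl⁺] = -1.4091 / 3 = -0.4697; [Tl⁺] = 10^(-0.4697) ≈ 0.34 M.

0.34 M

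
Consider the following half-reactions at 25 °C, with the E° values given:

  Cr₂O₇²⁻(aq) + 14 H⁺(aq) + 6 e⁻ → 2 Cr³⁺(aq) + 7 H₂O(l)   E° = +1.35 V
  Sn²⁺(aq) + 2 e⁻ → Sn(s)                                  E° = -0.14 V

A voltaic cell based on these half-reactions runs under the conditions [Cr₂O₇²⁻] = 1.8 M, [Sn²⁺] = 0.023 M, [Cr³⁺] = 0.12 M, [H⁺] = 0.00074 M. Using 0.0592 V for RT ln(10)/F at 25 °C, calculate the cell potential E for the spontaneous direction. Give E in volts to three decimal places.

Cr₂O₇²⁻/Cr³⁺ is the cathode (higher E°), Sn²⁺/Sn the anode: E°cell = +1.35 − (-0.14) = +1.49 V, n = 6.
Overall: Cr₂O₇²⁻(aq) + 14 H⁺(aq) + 3 Sn(s) → 2 Cr³⁺(aq) + 7 H₂O(l) + 3 Sn²⁺(aq)
Q = [Cr³⁺]^2·[Sn²⁺]^3 / ([Cr₂O₇²⁻]·[H⁺]^14); log Q = 36.819.
E = E° − (0.0592/n) log Q = +1.49 − (0.0592/6)(36.819) = +1.127 V.

+1.127 V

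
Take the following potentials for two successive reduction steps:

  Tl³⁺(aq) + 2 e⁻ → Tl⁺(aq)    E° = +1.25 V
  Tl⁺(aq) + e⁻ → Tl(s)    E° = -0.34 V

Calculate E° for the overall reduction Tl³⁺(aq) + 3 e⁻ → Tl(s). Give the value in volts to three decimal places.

Standard free energies of sequential steps add: ΔG°₃ = ΔG°₁ + ΔG°₂, so n₃E°₃ = n₁E°₁ + n₂E°₂.
E°₃ = (2×+1.25 + 1×-0.34) / 3 = (+2.160) / 3 = +0.720 V.

+0.720 V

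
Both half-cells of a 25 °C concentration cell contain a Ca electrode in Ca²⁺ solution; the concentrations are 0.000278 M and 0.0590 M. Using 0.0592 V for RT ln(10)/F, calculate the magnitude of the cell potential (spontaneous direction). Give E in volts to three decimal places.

+0.069 V

For a concentration cell E°cell = 0. The 0.0590 M side is the cathode (reduction is favoured where [Ca²⁺] is higher).
With n = 2, E = −(0.0592/2) log([Ca²⁺]ₐₙ/[Ca²⁺]꜀ₐₜ) = −(0.0592/2) log(0.000278/0.059) = −(0.0592/2)(-2.327) = +0.069 V.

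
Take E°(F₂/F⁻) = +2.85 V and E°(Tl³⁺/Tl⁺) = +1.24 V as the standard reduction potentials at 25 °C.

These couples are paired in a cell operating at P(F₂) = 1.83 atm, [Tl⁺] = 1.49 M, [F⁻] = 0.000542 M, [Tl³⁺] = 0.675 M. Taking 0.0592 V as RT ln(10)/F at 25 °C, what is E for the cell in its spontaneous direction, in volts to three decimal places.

+1.821 V

F₂/F⁻ is the cathode (higher E°), Tl³⁺/Tl⁺ the anode: E°cell = +2.85 − (+1.24) = +1.61 V, n = 2.
Overall: F₂(g) + Tl⁺(aq) → 2 F⁻(aq) + Tl³⁺(aq)
Q = [F⁻]^2·[Tl³⁺] / (P(F₂)·[Tl⁺]); log Q = -7.138.
E = E° − (0.0592/n) log Q = +1.61 − (0.0592/2)(-7.138) = +1.821 V.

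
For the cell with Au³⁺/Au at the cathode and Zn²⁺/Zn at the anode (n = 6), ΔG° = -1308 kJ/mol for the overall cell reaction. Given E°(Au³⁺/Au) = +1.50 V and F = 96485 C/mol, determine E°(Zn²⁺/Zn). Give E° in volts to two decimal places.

E°cell = −ΔG°/(nF) = −(-1308×10³)/((6)(96485)) = +2.259 V.
Since Au³⁺/Au is the cathode and Zn²⁺/Zn the anode, E°cell = E°(Au³⁺/Au) − E°(Zn²⁺/Zn).
So E°(Zn²⁺/Zn) = E°(Au³⁺/Au) − E°cell = (+1.50) − (+2.259) = -0.76 V.

-0.76 V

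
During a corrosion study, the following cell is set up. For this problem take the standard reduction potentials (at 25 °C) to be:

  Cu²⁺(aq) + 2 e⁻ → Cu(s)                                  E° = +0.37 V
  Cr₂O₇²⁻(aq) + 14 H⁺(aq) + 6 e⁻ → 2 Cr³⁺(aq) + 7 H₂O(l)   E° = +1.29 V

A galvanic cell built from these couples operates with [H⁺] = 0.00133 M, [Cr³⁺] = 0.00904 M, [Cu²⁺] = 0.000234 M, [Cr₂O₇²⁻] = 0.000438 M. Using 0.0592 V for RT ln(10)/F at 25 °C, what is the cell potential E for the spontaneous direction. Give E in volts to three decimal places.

+0.637 V

Cr₂O₇²⁻/Cr³⁺ is the cathode (higher E°), Cu²⁺/Cu the anode: E°cell = +1.29 − (+0.37) = +0.92 V, n = 6.
Overall: Cr₂O₇²⁻(aq) + 14 H⁺(aq) + 3 Cu(s) → 2 Cr³⁺(aq) + 7 H₂O(l) + 3 Cu²⁺(aq)
Q = [Cr³⁺]^2·[Cu²⁺]^3 / ([Cr₂O₇²⁻]·[H⁺]^14); log Q = 28.645.
E = E° − (0.0592/n) log Q = +0.92 − (0.0592/6)(28.645) = +0.637 V.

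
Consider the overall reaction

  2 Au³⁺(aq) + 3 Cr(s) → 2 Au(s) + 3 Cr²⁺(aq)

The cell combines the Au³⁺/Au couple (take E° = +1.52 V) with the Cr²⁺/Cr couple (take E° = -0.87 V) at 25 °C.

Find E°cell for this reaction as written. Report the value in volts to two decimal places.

The Au³⁺/Au couple has the higher reduction potential, so it is the cathode; Cr²⁺/Cr is oxidised at the anode.
E°cell = E°(cathode) − E°(anode) = (+1.52) − (-0.87) = +2.39 V.

+2.39 V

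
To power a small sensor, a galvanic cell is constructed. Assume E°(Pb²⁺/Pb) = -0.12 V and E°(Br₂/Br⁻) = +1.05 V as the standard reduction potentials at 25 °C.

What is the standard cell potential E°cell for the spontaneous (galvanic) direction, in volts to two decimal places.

+1.17 V

The Br₂/Br⁻ couple has the higher reduction potential, so it is the cathode; Pb²⁺/Pb is oxidised at the anode.
E°cell = E°(cathode) − E°(anode) = (+1.05) − (-0.12) = +1.17 V.
Since E°cell > 0, the reaction is spontaneous under standard conditions.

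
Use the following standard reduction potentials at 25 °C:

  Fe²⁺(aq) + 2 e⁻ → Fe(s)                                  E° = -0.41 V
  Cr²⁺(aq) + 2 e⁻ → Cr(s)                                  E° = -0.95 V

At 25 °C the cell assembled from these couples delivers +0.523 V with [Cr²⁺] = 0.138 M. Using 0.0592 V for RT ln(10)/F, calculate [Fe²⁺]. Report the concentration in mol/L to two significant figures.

0.037 M

Fe²⁺/Fe is the cathode, Cr²⁺/Cr the anode: E°cell = +0.54 V, n = 2.
Overall reaction: Fe²⁺(aq) + Cr(s) → Fe(s) + Cr²⁺(aq); Q = [Cr²⁺]^1/[Fe²⁺]^1.
From E = E° − (0.0592/n) log Q: log Q = (E° − E)·n/0.0592 = (+0.54 − (+0.523))·2/0.0592 = 0.5743.
So 1·log[Fe²⁺] = 1·log(0.138) − log Q = -0.8601 − (0.5743) = -1.4344; [Fe²⁺] = 10^(-1.4344) ≈ 0.037 M.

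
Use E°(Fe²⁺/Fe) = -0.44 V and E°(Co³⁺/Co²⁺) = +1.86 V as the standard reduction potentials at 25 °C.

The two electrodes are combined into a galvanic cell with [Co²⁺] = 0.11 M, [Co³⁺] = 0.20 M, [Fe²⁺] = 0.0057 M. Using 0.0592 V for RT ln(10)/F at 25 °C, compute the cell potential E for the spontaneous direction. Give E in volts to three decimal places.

Co³⁺/Co²⁺ is the cathode (higher E°), Fe²⁺/Fe the anode: E°cell = +1.86 − (-0.44) = +2.30 V, n = 2.
Overall: 2 Co³⁺(aq) + Fe(s) → 2 Co²⁺(aq) + Fe²⁺(aq)
Q = [Co²⁺]^2·[Fe²⁺] / ([Co³⁺]^2); log Q = -2.763.
E = E° − (0.0592/n) log Q = +2.30 − (0.0592/2)(-2.763) = +2.382 V.

+2.382 V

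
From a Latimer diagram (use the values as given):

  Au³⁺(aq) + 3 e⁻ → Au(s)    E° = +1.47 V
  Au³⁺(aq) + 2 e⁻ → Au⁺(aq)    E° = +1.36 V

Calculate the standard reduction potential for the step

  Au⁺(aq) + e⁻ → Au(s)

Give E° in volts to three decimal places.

+1.690 V

Sequential free energies add, so n₃E°₃ = n₁E°₁ + n₂E°₂.
With n₃ = 3, and the known step contributing 2×(+1.36) V, the unknown satisfies 1·E° = 3×(+1.47) − 2×(+1.36) = +1.690.
E° = +1.690 / 1 = +1.690 V.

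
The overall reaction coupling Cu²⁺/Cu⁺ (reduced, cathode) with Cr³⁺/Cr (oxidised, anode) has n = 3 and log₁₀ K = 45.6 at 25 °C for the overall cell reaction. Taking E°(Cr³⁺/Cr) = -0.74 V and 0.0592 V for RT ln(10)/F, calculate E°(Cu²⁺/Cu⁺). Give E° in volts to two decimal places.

+0.16 V

E°cell = (0.0592/n)·log K = (0.0592/3)(45.6) = +0.900 V.
Since Cu²⁺/Cu⁺ is the cathode and Cr³⁺/Cr the anode, E°cell = E°(Cu²⁺/Cu⁺) − E°(Cr³⁺/Cr).
So E°(Cu²⁺/Cu⁺) = E°cell + E°(Cr³⁺/Cr) = +0.900 + (-0.74) = +0.16 V.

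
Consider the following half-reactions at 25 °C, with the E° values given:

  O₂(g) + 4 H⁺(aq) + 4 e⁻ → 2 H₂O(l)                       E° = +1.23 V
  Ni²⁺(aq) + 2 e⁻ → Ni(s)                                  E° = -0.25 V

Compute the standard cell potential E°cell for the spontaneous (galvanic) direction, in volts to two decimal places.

+1.48 V

The O₂/H₂O couple has the higher reduction potential, so it is the cathode; Ni²⁺/Ni is oxidised at the anode.
E°cell = E°(cathode) − E°(anode) = (+1.23) − (-0.25) = +1.48 V.
Since E°cell > 0, the reaction is spontaneous under standard conditions.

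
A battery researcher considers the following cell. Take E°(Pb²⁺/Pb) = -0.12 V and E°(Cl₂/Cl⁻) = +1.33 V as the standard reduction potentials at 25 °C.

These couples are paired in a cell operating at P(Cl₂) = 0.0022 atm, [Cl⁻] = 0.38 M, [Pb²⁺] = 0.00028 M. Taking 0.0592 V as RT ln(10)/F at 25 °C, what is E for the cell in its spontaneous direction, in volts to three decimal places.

Cl₂/Cl⁻ is the cathode (higher E°), Pb²⁺/Pb the anode: E°cell = +1.33 − (-0.12) = +1.45 V, n = 2.
Overall: Cl₂(g) + Pb(s) → 2 Cl⁻(aq) + Pb²⁺(aq)
Q = [Cl⁻]^2·[Pb²⁺] / (P(Cl₂)); log Q = -1.736.
E = E° − (0.0592/n) log Q = +1.45 − (0.0592/2)(-1.736) = +1.501 V.

+1.501 V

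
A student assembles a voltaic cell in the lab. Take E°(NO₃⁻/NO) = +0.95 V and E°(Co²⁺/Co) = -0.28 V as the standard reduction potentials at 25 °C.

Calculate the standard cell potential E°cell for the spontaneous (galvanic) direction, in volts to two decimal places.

The NO₃⁻/NO couple has the higher reduction potential, so it is the cathode; Co²⁺/Co is oxidised at the anode.
E°cell = E°(cathode) − E°(anode) = (+0.95) − (-0.28) = +1.23 V.

+1.23 V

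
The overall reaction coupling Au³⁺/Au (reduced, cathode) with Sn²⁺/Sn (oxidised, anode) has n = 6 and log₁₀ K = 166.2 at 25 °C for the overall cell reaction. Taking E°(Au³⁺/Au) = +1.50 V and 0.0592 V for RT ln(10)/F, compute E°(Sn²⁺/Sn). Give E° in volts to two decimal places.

E°cell = (0.0592/n)·log K = (0.0592/6)(166.2) = +1.640 V.
Since Au³⁺/Au is the cathode and Sn²⁺/Sn the anode, E°cell = E°(Au³⁺/Au) − E°(Sn²⁺/Sn).
So E°(Sn²⁺/Sn) = E°(Au³⁺/Au) − E°cell = (+1.50) − (+1.640) = -0.14 V.

-0.14 V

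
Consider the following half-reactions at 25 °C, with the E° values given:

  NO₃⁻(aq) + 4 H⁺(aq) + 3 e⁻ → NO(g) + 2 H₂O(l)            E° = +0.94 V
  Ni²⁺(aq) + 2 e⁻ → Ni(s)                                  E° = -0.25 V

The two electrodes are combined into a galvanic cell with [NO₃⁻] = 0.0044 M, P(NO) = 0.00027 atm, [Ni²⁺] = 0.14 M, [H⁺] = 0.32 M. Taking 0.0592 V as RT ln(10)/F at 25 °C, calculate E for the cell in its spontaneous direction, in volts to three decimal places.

NO₃⁻/NO is the cathode (higher E°), Ni²⁺/Ni the anode: E°cell = +0.94 − (-0.25) = +1.19 V, n = 6.
Overall: 2 NO₃⁻(aq) + 8 H⁺(aq) + 3 Ni(s) → 2 NO(g) + 4 H₂O(l) + 3 Ni²⁺(aq)
Q = P(NO)^2·[Ni²⁺]^3 / ([NO₃⁻]^2·[H⁺]^8); log Q = -1.027.
E = E° − (0.0592/n) log Q = +1.19 − (0.0592/6)(-1.027) = +1.200 V.

+1.200 V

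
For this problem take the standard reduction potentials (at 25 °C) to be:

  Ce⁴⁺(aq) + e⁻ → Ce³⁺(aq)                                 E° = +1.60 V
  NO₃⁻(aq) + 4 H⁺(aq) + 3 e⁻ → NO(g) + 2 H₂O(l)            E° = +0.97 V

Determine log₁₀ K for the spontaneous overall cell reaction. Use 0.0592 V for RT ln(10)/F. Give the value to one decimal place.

31.9

Cathode: Ce⁴⁺/Ce³⁺; anode: NO₃⁻/NO. E°cell = +0.63 V, n = 3.
log K = nE°cell / 0.0592 = (3)(+0.63) / 0.0592 = 31.9.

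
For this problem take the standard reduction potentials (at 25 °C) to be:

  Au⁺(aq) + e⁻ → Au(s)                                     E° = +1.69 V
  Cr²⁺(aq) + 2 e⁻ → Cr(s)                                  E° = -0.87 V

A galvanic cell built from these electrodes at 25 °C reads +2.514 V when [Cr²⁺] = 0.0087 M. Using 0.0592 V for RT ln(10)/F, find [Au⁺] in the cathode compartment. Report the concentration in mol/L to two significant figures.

Au⁺/Au is the cathode, Cr²⁺/Cr the anode: E°cell = +2.56 V, n = 2.
Overall reaction: 2 Au⁺(aq) + Cr(s) → 2 Au(s) + Cr²⁺(aq); Q = [Cr²⁺]^1/[Au⁺]^2.
From E = E° − (0.0592/n) log Q: log Q = (E° − E)·n/0.0592 = (+2.56 − (+2.514))·2/0.0592 = 1.5541.
So 2·log[Au⁺] = 1·log(0.0087) − log Q = -2.0605 − (1.5541) = -3.6146; log[Au⁺] = -3.6146 / 2 = -1.8073; [Au⁺] = 10^(-1.8073) ≈ 0.016 M.

0.016 M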